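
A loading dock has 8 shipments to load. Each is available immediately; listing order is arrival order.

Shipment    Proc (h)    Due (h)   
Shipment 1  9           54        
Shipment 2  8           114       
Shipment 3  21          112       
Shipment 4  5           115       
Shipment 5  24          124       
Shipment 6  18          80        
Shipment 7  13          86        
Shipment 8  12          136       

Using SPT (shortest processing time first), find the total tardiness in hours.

SPT (increasing processing time): Shipment 4 Shipment 2 Shipment 1 Shipment 8 Shipment 7 Shipment 6 Shipment 3 Shipment 5.
Shipment 4: 0→5, due 115, tardiness 0
Shipment 2: 5→13, due 114, tardiness 0
Shipment 1: 13→22, due 54, tardiness 0
Shipment 8: 22→34, due 136, tardiness 0
Shipment 7: 34→47, due 86, tardiness 0
Shipment 6: 47→65, due 80, tardiness 0
Shipment 3: 65→86, due 112, tardiness 0
Shipment 5: 86→110, due 124, tardiness 0
Sum = 0+0+0+0+0+0+0+0 = 0.

0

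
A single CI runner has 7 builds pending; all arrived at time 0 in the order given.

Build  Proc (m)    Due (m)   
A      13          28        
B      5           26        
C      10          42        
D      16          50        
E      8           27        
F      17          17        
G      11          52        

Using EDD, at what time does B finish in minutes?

22

EDD (increasing due date): F B E A C D G.
F: 0→17
B: 17→22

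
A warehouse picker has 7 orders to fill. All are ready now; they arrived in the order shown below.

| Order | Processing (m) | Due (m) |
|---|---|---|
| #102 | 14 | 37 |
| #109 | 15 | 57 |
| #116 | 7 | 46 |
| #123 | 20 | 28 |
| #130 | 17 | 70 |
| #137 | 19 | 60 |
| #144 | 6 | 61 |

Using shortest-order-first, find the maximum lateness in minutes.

SPT (increasing processing time): #144 #116 #102 #109 #130 #137 #123.
#144: 0→6, due 61, lateness -55
#116: 6→13, due 46, lateness -33
#102: 13→27, due 37, lateness -10
#109: 27→42, due 57, lateness -15
#130: 42→59, due 70, lateness -11
#137: 59→78, due 60, lateness 18
#123: 78→98, due 28, lateness 70
Maximum = 70.

70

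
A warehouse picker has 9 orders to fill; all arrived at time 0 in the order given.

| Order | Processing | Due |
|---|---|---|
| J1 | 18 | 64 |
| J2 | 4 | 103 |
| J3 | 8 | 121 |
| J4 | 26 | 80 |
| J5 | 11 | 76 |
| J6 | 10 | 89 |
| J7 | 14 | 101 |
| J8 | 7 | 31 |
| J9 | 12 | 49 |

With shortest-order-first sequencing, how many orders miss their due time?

SPT (increasing processing time): J2 J8 J3 J6 J5 J9 J7 J1 J4.
J2: 0→4, due 103, tardiness 0
J8: 4→11, due 31, tardiness 0
J3: 11→19, due 121, tardiness 0
J6: 19→29, due 89, tardiness 0
J5: 29→40, due 76, tardiness 0
J9: 40→52, due 49, tardiness 3
J7: 52→66, due 101, tardiness 0
J1: 66→84, due 64, tardiness 20
J4: 84→110, due 80, tardiness 30
Late orders: 3.

3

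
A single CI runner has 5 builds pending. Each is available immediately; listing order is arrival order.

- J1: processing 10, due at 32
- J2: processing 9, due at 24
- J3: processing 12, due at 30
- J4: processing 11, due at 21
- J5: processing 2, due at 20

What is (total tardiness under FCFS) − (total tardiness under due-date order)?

30

FIFO (arrival order): J1 J2 J3 J4 J5.
J1: 0→10, due 32, tardiness 0
J2: 10→19, due 24, tardiness 0
J3: 19→31, due 30, tardiness 1
J4: 31→42, due 21, tardiness 21
J5: 42→44, due 20, tardiness 24
Sum = 0+0+1+21+24 = 46.
EDD (increasing due date): J5 J4 J2 J3 J1.
J5: 0→2, due 20, tardiness 0
J4: 2→13, due 21, tardiness 0
J2: 13→22, due 24, tardiness 0
J3: 22→34, due 30, tardiness 4
J1: 34→44, due 32, tardiness 12
Sum = 0+0+0+4+12 = 16.
Difference = 46 − 16 = 30.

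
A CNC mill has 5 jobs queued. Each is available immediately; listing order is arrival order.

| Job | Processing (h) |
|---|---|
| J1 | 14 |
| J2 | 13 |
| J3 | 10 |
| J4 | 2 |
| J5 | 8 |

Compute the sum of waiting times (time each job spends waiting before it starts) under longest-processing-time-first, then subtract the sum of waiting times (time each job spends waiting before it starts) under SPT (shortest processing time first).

LPT (decreasing processing time): J1 J2 J3 J5 J4.
J1: waits 0, runs 0→14
J2: waits 14, runs 14→27
J3: waits 27, runs 27→37
J5: waits 37, runs 37→45
J4: waits 45, runs 45→47
Sum = 0+14+27+37+45 = 123.
SPT (increasing processing time): J4 J5 J3 J2 J1.
J4: waits 0, runs 0→2
J5: waits 2, runs 2→10
J3: waits 10, runs 10→20
J2: waits 20, runs 20→33
J1: waits 33, runs 33→47
Sum = 0+2+10+20+33 = 65.
Difference = 123 − 65 = 58.

58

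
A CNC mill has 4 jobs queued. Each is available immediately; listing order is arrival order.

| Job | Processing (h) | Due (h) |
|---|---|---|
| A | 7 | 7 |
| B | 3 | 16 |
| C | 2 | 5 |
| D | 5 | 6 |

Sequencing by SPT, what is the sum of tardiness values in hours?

14

SPT (increasing processing time): C B D A.
C: 0→2, due 5, tardiness 0
B: 2→5, due 16, tardiness 0
D: 5→10, due 6, tardiness 4
A: 10→17, due 7, tardiness 10
Sum = 0+0+4+10 = 14.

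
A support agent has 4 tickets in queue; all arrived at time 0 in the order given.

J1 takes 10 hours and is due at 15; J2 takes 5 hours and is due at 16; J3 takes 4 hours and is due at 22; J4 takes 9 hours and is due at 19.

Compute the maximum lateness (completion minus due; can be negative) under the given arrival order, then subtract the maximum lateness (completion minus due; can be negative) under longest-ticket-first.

1

FIFO (arrival order): J1 J2 J3 J4.
J1: 0→10, due 15, lateness -5
J2: 10→15, due 16, lateness -1
J3: 15→19, due 22, lateness -3
J4: 19→28, due 19, lateness 9
Maximum = 9.
LPT (decreasing processing time): J1 J4 J2 J3.
J1: 0→10, due 15, lateness -5
J4: 10→19, due 19, lateness 0
J2: 19→24, due 16, lateness 8
J3: 24→28, due 22, lateness 6
Maximum = 8.
Difference = 9 − 8 = 1.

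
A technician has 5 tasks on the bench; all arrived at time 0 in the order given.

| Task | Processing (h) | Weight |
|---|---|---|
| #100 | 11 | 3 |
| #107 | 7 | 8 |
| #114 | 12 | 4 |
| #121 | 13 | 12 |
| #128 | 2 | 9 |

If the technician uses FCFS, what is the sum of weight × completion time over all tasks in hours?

FIFO (arrival order): #100 #107 #114 #121 #128.
#100: finishes 11, weight 3, w·C = 33
#107: finishes 18, weight 8, w·C = 144
#114: finishes 30, weight 4, w·C = 120
#121: finishes 43, weight 12, w·C = 516
#128: finishes 45, weight 9, w·C = 405
Sum = 33+144+120+516+405 = 1218.

1218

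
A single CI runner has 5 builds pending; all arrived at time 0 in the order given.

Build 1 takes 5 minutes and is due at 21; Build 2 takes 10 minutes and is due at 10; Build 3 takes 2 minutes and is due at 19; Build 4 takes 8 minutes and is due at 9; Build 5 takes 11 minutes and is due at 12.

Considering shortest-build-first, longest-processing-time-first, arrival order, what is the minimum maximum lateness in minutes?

20

SPT (increasing processing time): Build 3 Build 1 Build 4 Build 2 Build 5.
Build 3: 0→2, due 19, lateness -17
Build 1: 2→7, due 21, lateness -14
Build 4: 7→15, due 9, lateness 6
Build 2: 15→25, due 10, lateness 15
Build 5: 25→36, due 12, lateness 24
Maximum = 24.
LPT (decreasing processing time): Build 5 Build 2 Build 4 Build 1 Build 3.
Build 5: 0→11, due 12, lateness -1
Build 2: 11→21, due 10, lateness 11
Build 4: 21→29, due 9, lateness 20
Build 1: 29→34, due 21, lateness 13
Build 3: 34→36, due 19, lateness 17
Maximum = 20.
FIFO (arrival order): Build 1 Build 2 Build 3 Build 4 Build 5.
Build 1: 0→5, due 21, lateness -16
Build 2: 5→15, due 10, lateness 5
Build 3: 15→17, due 19, lateness -2
Build 4: 17→25, due 9, lateness 16
Build 5: 25→36, due 12, lateness 24
Maximum = 24.
SPT 24, LPT 20, FIFO 24 → minimum 20.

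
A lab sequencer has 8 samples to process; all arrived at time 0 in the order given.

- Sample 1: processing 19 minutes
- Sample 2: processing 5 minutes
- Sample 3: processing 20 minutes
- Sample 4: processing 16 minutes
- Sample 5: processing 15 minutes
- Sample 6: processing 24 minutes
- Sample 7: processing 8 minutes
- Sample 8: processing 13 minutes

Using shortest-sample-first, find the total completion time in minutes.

SPT (increasing processing time): Sample 2 Sample 7 Sample 8 Sample 5 Sample 4 Sample 1 Sample 3 Sample 6.
Sample 2: 0→5
Sample 7: 5→13
Sample 8: 13→26
Sample 5: 26→41
Sample 4: 41→57
Sample 1: 57→76
Sample 3: 76→96
Sample 6: 96→120
Sum = 5+13+26+41+57+76+96+120 = 434.

434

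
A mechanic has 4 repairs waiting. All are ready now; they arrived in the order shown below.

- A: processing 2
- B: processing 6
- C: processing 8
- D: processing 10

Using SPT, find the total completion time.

SPT (increasing processing time): A B C D.
A: 0→2
B: 2→8
C: 8→16
D: 16→26
Sum = 2+8+16+26 = 52.

52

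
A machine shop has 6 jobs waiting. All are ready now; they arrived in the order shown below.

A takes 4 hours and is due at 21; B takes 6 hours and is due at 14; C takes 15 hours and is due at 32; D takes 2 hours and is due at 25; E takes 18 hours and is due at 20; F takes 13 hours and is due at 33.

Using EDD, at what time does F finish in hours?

EDD (increasing due date): B E A D C F.
B: 0→6
E: 6→24
A: 24→28
D: 28→30
C: 30→45
F: 45→58

58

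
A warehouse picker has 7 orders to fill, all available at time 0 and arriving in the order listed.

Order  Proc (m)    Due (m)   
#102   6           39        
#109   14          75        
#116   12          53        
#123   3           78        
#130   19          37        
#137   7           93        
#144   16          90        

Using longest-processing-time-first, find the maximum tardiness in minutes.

35

LPT (decreasing processing time): #130 #144 #109 #116 #137 #102 #123.
#130: 0→19, due 37, tardiness 0
#144: 19→35, due 90, tardiness 0
#109: 35→49, due 75, tardiness 0
#116: 49→61, due 53, tardiness 8
#137: 61→68, due 93, tardiness 0
#102: 68→74, due 39, tardiness 35
#123: 74→77, due 78, tardiness 0
Maximum = 35.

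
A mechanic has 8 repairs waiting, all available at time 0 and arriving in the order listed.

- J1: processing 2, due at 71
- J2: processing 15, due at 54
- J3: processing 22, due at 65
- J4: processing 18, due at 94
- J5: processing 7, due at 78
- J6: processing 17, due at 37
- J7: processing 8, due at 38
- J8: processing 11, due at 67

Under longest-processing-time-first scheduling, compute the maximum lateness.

53

LPT (decreasing processing time): J3 J4 J6 J2 J8 J7 J5 J1.
J3: 0→22, due 65, lateness -43
J4: 22→40, due 94, lateness -54
J6: 40→57, due 37, lateness 20
J2: 57→72, due 54, lateness 18
J8: 72→83, due 67, lateness 16
J7: 83→91, due 38, lateness 53
J5: 91→98, due 78, lateness 20
J1: 98→100, due 71, lateness 29
Maximum = 53.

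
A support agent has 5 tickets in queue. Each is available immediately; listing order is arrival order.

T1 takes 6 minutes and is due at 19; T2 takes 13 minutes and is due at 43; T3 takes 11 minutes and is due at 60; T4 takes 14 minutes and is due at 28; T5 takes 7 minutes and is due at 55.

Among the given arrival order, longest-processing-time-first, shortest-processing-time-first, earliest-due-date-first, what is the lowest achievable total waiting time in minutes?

FIFO (arrival order): T1 T2 T3 T4 T5.
T1: waits 0, runs 0→6
T2: waits 6, runs 6→19
T3: waits 19, runs 19→30
T4: waits 30, runs 30→44
T5: waits 44, runs 44→51
Sum = 0+6+19+30+44 = 99.
LPT (decreasing processing time): T4 T2 T3 T5 T1.
T4: waits 0, runs 0→14
T2: waits 14, runs 14→27
T3: waits 27, runs 27→38
T5: waits 38, runs 38→45
T1: waits 45, runs 45→51
Sum = 0+14+27+38+45 = 124.
SPT (increasing processing time): T1 T5 T3 T2 T4.
T1: waits 0, runs 0→6
T5: waits 6, runs 6→13
T3: waits 13, runs 13→24
T2: waits 24, runs 24→37
T4: waits 37, runs 37→51
Sum = 0+6+13+24+37 = 80.
EDD (increasing due date): T1 T4 T2 T5 T3.
T1: waits 0, runs 0→6
T4: waits 6, runs 6→20
T2: waits 20, runs 20→33
T5: waits 33, runs 33→40
T3: waits 40, runs 40→51
Sum = 0+6+20+33+40 = 99.
FIFO 99, LPT 124, SPT 80, EDD 99 → minimum 80.

80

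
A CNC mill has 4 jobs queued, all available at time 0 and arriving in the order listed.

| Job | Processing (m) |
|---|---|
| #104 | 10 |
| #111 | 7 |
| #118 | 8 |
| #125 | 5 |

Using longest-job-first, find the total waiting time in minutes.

LPT (decreasing processing time): #104 #118 #111 #125.
#104: waits 0, runs 0→10
#118: waits 10, runs 10→18
#111: waits 18, runs 18→25
#125: waits 25, runs 25→30
Sum = 0+10+18+25 = 53.

53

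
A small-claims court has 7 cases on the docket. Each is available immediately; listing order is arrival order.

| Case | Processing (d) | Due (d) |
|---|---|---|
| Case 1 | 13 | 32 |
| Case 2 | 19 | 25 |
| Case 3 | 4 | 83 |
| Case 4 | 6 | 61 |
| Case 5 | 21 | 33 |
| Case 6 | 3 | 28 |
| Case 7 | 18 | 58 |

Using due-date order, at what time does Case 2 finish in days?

EDD (increasing due date): Case 2 Case 6 Case 1 Case 5 Case 7 Case 4 Case 3.
Case 2: 0→19

19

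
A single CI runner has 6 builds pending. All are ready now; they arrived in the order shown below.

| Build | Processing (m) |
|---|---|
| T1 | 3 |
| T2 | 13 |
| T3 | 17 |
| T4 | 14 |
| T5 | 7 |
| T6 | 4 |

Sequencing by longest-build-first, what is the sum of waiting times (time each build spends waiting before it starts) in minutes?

198

LPT (decreasing processing time): T3 T4 T2 T5 T6 T1.
T3: waits 0, runs 0→17
T4: waits 17, runs 17→31
T2: waits 31, runs 31→44
T5: waits 44, runs 44→51
T6: waits 51, runs 51→55
T1: waits 55, runs 55→58
Sum = 0+17+31+44+51+55 = 198.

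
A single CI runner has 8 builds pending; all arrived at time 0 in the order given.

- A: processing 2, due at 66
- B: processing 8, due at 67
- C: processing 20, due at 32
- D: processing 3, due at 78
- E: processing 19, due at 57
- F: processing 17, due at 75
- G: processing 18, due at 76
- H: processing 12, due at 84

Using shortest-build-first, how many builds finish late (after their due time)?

SPT (increasing processing time): A D B H F G E C.
A: 0→2, due 66, tardiness 0
D: 2→5, due 78, tardiness 0
B: 5→13, due 67, tardiness 0
H: 13→25, due 84, tardiness 0
F: 25→42, due 75, tardiness 0
G: 42→60, due 76, tardiness 0
E: 60→79, due 57, tardiness 22
C: 79→99, due 32, tardiness 67
Late builds: 2.

2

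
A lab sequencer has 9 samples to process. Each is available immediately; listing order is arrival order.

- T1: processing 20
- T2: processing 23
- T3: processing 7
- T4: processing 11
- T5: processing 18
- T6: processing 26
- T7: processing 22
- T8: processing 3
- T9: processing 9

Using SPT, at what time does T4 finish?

SPT (increasing processing time): T8 T3 T9 T4 T5 T1 T7 T2 T6.
T8: 0→3
T3: 3→10
T9: 10→19
T4: 19→30

30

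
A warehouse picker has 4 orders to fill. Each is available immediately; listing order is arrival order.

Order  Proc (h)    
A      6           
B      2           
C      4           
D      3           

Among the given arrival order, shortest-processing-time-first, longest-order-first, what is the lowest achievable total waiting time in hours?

FIFO (arrival order): A B C D.
A: waits 0, runs 0→6
B: waits 6, runs 6→8
C: waits 8, runs 8→12
D: waits 12, runs 12→15
Sum = 0+6+8+12 = 26.
SPT (increasing processing time): B D C A.
B: waits 0, runs 0→2
D: waits 2, runs 2→5
C: waits 5, runs 5→9
A: waits 9, runs 9→15
Sum = 0+2+5+9 = 16.
LPT (decreasing processing time): A C D B.
A: waits 0, runs 0→6
C: waits 6, runs 6→10
D: waits 10, runs 10→13
B: waits 13, runs 13→15
Sum = 0+6+10+13 = 29.
FIFO 26, SPT 16, LPT 29 → minimum 16.

16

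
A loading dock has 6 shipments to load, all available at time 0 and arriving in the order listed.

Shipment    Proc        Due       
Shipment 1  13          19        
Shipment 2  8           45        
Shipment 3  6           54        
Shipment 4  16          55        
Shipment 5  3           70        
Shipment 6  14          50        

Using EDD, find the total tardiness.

2

EDD (increasing due date): Shipment 1 Shipment 2 Shipment 6 Shipment 3 Shipment 4 Shipment 5.
Shipment 1: 0→13, due 19, tardiness 0
Shipment 2: 13→21, due 45, tardiness 0
Shipment 6: 21→35, due 50, tardiness 0
Shipment 3: 35→41, due 54, tardiness 0
Shipment 4: 41→57, due 55, tardiness 2
Shipment 5: 57→60, due 70, tardiness 0
Sum = 0+0+0+0+2+0 = 2.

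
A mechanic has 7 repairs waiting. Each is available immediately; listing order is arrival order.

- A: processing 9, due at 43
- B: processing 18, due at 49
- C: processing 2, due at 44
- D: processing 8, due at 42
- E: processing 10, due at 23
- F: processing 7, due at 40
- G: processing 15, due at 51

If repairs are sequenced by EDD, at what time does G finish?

EDD (increasing due date): E F D A C B G.
E: 0→10
F: 10→17
D: 17→25
A: 25→34
C: 34→36
B: 36→54
G: 54→69

69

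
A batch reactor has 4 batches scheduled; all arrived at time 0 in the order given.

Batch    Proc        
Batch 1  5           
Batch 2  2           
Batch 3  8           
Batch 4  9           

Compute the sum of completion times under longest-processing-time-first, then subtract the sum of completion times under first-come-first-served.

LPT (decreasing processing time): Batch 4 Batch 3 Batch 1 Batch 2.
Batch 4: 0→9
Batch 3: 9→17
Batch 1: 17→22
Batch 2: 22→24
Sum = 9+17+22+24 = 72.
FIFO (arrival order): Batch 1 Batch 2 Batch 3 Batch 4.
Batch 1: 0→5
Batch 2: 5→7
Batch 3: 7→15
Batch 4: 15→24
Sum = 5+7+15+24 = 51.
Difference = 72 − 51 = 21.

21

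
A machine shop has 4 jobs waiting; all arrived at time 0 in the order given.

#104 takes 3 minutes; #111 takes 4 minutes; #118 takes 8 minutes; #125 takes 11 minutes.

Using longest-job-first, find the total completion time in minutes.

LPT (decreasing processing time): #125 #118 #111 #104.
#125: 0→11
#118: 11→19
#111: 19→23
#104: 23→26
Sum = 11+19+23+26 = 79.

79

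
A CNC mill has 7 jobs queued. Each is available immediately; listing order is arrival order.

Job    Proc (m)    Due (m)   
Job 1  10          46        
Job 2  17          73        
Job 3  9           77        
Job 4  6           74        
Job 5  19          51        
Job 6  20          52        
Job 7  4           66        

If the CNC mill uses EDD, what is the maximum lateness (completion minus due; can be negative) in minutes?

EDD (increasing due date): Job 1 Job 5 Job 6 Job 7 Job 2 Job 4 Job 3.
Job 1: 0→10, due 46, lateness -36
Job 5: 10→29, due 51, lateness -22
Job 6: 29→49, due 52, lateness -3
Job 7: 49→53, due 66, lateness -13
Job 2: 53→70, due 73, lateness -3
Job 4: 70→76, due 74, lateness 2
Job 3: 76→85, due 77, lateness 8
Maximum = 8.

8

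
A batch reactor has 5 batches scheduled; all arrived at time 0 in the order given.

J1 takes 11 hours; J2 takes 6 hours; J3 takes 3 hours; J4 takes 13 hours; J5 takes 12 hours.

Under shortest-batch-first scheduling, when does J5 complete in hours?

SPT (increasing processing time): J3 J2 J1 J5 J4.
J3: 0→3
J2: 3→9
J1: 9→20
J5: 20→32

32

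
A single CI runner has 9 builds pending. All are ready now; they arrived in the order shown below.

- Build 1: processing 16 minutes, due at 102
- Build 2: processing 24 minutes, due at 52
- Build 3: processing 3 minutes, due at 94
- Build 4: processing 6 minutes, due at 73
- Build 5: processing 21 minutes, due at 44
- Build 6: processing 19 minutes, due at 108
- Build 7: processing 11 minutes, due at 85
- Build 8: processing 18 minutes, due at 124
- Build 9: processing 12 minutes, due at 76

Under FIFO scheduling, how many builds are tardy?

3

FIFO (arrival order): Build 1 Build 2 Build 3 Build 4 Build 5 Build 6 Build 7 Build 8 Build 9.
Build 1: 0→16, due 102, tardiness 0
Build 2: 16→40, due 52, tardiness 0
Build 3: 40→43, due 94, tardiness 0
Build 4: 43→49, due 73, tardiness 0
Build 5: 49→70, due 44, tardiness 26
Build 6: 70→89, due 108, tardiness 0
Build 7: 89→100, due 85, tardiness 15
Build 8: 100→118, due 124, tardiness 0
Build 9: 118→130, due 76, tardiness 54
Late builds: 3.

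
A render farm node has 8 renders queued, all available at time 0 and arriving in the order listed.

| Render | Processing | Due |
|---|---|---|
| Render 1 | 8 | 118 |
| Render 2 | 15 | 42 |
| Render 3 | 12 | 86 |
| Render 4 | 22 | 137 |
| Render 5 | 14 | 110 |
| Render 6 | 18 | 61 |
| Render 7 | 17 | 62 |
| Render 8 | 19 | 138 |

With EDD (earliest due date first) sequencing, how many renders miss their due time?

EDD (increasing due date): Render 2 Render 6 Render 7 Render 3 Render 5 Render 1 Render 4 Render 8.
Render 2: 0→15, due 42, tardiness 0
Render 6: 15→33, due 61, tardiness 0
Render 7: 33→50, due 62, tardiness 0
Render 3: 50→62, due 86, tardiness 0
Render 5: 62→76, due 110, tardiness 0
Render 1: 76→84, due 118, tardiness 0
Render 4: 84→106, due 137, tardiness 0
Render 8: 106→125, due 138, tardiness 0
Late renders: 0.

0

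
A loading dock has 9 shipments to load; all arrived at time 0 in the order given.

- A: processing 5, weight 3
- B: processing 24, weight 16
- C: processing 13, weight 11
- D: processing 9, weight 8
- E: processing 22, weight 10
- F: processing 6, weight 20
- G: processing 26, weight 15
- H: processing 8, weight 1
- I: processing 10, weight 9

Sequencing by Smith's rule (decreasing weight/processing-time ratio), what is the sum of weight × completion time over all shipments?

WSPT (decreasing weight/processing-time ratio): F I D C B A G E H.
F: finishes 6, weight 20, w·C = 120
I: finishes 16, weight 9, w·C = 144
D: finishes 25, weight 8, w·C = 200
C: finishes 38, weight 11, w·C = 418
B: finishes 62, weight 16, w·C = 992
A: finishes 67, weight 3, w·C = 201
G: finishes 93, weight 15, w·C = 1395
E: finishes 115, weight 10, w·C = 1150
H: finishes 123, weight 1, w·C = 123
Sum = 120+144+200+418+992+201+1395+1150+123 = 4743.

4743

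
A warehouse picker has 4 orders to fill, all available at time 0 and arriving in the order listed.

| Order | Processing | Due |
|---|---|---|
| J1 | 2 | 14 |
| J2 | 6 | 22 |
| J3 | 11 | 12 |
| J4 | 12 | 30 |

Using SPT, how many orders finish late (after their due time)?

SPT (increasing processing time): J1 J2 J3 J4.
J1: 0→2, due 14, tardiness 0
J2: 2→8, due 22, tardiness 0
J3: 8→19, due 12, tardiness 7
J4: 19→31, due 30, tardiness 1
Late orders: 2.

2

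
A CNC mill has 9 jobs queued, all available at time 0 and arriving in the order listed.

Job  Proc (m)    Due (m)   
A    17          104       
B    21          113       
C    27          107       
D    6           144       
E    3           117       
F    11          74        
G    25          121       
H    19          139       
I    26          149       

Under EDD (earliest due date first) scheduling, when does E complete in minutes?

EDD (increasing due date): F A C B E G H D I.
F: 0→11
A: 11→28
C: 28→55
B: 55→76
E: 76→79

79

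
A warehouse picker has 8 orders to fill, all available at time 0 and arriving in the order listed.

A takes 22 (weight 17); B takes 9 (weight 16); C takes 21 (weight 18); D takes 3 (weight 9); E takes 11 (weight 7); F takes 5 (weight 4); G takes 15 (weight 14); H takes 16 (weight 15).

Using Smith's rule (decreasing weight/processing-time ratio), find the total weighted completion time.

4930

WSPT (decreasing weight/processing-time ratio): D B H G C F A E.
D: finishes 3, weight 9, w·C = 27
B: finishes 12, weight 16, w·C = 192
H: finishes 28, weight 15, w·C = 420
G: finishes 43, weight 14, w·C = 602
C: finishes 64, weight 18, w·C = 1152
F: finishes 69, weight 4, w·C = 276
A: finishes 91, weight 17, w·C = 1547
E: finishes 102, weight 7, w·C = 714
Sum = 27+192+420+602+1152+276+1547+714 = 4930.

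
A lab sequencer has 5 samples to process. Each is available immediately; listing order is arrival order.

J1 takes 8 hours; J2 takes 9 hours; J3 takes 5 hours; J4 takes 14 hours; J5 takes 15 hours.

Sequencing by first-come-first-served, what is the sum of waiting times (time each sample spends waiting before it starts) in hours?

83

FIFO (arrival order): J1 J2 J3 J4 J5.
J1: waits 0, runs 0→8
J2: waits 8, runs 8→17
J3: waits 17, runs 17→22
J4: waits 22, runs 22→36
J5: waits 36, runs 36→51
Sum = 0+8+17+22+36 = 83.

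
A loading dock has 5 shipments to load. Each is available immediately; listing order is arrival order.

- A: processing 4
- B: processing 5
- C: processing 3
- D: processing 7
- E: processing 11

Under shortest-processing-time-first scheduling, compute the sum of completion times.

SPT (increasing processing time): C A B D E.
C: 0→3
A: 3→7
B: 7→12
D: 12→19
E: 19→30
Sum = 3+7+12+19+30 = 71.

71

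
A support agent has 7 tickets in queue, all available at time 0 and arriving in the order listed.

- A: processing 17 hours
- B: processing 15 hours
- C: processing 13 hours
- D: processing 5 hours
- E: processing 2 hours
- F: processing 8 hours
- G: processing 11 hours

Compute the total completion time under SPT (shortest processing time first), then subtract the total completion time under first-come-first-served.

-113

SPT (increasing processing time): E D F G C B A.
E: 0→2
D: 2→7
F: 7→15
G: 15→26
C: 26→39
B: 39→54
A: 54→71
Sum = 2+7+15+26+39+54+71 = 214.
FIFO (arrival order): A B C D E F G.
A: 0→17
B: 17→32
C: 32→45
D: 45→50
E: 50→52
F: 52→60
G: 60→71
Sum = 17+32+45+50+52+60+71 = 327.
Difference = 214 − 327 = -113.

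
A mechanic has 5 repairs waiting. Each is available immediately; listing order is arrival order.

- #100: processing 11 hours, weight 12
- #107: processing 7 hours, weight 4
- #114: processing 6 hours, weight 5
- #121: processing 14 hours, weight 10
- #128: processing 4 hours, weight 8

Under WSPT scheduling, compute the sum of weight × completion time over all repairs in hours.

WSPT (decreasing weight/processing-time ratio): #128 #100 #114 #121 #107.
#128: finishes 4, weight 8, w·C = 32
#100: finishes 15, weight 12, w·C = 180
#114: finishes 21, weight 5, w·C = 105
#121: finishes 35, weight 10, w·C = 350
#107: finishes 42, weight 4, w·C = 168
Sum = 32+180+105+350+168 = 835.

835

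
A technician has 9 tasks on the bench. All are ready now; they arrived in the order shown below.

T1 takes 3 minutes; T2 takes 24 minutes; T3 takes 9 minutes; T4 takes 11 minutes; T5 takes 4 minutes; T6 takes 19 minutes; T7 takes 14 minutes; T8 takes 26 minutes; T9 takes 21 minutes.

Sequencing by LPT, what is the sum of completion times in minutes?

839

LPT (decreasing processing time): T8 T2 T9 T6 T7 T4 T3 T5 T1.
T8: 0→26
T2: 26→50
T9: 50→71
T6: 71→90
T7: 90→104
T4: 104→115
T3: 115→124
T5: 124→128
T1: 128→131
Sum = 26+50+71+90+104+115+124+128+131 = 839.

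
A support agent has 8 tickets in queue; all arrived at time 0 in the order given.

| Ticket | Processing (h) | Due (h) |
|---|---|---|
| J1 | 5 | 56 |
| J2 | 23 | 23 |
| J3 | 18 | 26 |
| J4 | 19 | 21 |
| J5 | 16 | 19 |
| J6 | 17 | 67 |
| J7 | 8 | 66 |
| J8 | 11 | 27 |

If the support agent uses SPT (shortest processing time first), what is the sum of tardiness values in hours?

SPT (increasing processing time): J1 J7 J8 J5 J6 J3 J4 J2.
J1: 0→5, due 56, tardiness 0
J7: 5→13, due 66, tardiness 0
J8: 13→24, due 27, tardiness 0
J5: 24→40, due 19, tardiness 21
J6: 40→57, due 67, tardiness 0
J3: 57→75, due 26, tardiness 49
J4: 75→94, due 21, tardiness 73
J2: 94→117, due 23, tardiness 94
Sum = 0+0+0+21+0+49+73+94 = 237.

237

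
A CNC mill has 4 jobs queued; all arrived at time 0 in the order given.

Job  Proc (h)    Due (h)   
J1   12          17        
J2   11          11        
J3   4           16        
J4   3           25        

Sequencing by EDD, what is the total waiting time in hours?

53

EDD (increasing due date): J2 J3 J1 J4.
J2: waits 0, runs 0→11
J3: waits 11, runs 11→15
J1: waits 15, runs 15→27
J4: waits 27, runs 27→30
Sum = 0+11+15+27 = 53.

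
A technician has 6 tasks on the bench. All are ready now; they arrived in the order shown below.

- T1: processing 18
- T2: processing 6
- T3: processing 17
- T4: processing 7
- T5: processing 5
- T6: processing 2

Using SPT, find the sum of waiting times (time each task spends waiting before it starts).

SPT (increasing processing time): T6 T5 T2 T4 T3 T1.
T6: waits 0, runs 0→2
T5: waits 2, runs 2→7
T2: waits 7, runs 7→13
T4: waits 13, runs 13→20
T3: waits 20, runs 20→37
T1: waits 37, runs 37→55
Sum = 0+2+7+13+20+37 = 79.

79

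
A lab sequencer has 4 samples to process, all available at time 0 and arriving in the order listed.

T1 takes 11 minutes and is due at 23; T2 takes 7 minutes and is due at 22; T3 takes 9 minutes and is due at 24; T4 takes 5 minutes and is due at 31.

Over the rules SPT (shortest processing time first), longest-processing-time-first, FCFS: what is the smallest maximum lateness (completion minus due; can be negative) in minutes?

SPT (increasing processing time): T4 T2 T3 T1.
T4: 0→5, due 31, lateness -26
T2: 5→12, due 22, lateness -10
T3: 12→21, due 24, lateness -3
T1: 21→32, due 23, lateness 9
Maximum = 9.
LPT (decreasing processing time): T1 T3 T2 T4.
T1: 0→11, due 23, lateness -12
T3: 11→20, due 24, lateness -4
T2: 20→27, due 22, lateness 5
T4: 27→32, due 31, lateness 1
Maximum = 5.
FIFO (arrival order): T1 T2 T3 T4.
T1: 0→11, due 23, lateness -12
T2: 11→18, due 22, lateness -4
T3: 18→27, due 24, lateness 3
T4: 27→32, due 31, lateness 1
Maximum = 3.
SPT 9, LPT 5, FIFO 3 → minimum 3.

3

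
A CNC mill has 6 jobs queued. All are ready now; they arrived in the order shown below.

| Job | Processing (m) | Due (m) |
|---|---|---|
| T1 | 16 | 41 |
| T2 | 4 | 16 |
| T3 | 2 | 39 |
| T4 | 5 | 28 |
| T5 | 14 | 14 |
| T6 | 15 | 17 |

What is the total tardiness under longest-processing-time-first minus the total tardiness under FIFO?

LPT (decreasing processing time): T1 T6 T5 T4 T2 T3.
T1: 0→16, due 41, tardiness 0
T6: 16→31, due 17, tardiness 14
T5: 31→45, due 14, tardiness 31
T4: 45→50, due 28, tardiness 22
T2: 50→54, due 16, tardiness 38
T3: 54→56, due 39, tardiness 17
Sum = 0+14+31+22+38+17 = 122.
FIFO (arrival order): T1 T2 T3 T4 T5 T6.
T1: 0→16, due 41, tardiness 0
T2: 16→20, due 16, tardiness 4
T3: 20→22, due 39, tardiness 0
T4: 22→27, due 28, tardiness 0
T5: 27→41, due 14, tardiness 27
T6: 41→56, due 17, tardiness 39
Sum = 0+4+0+0+27+39 = 70.
Difference = 122 − 70 = 52.

52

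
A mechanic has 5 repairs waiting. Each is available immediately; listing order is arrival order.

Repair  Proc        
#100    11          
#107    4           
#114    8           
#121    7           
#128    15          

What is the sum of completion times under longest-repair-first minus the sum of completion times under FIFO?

37

LPT (decreasing processing time): #128 #100 #114 #121 #107.
#128: 0→15
#100: 15→26
#114: 26→34
#121: 34→41
#107: 41→45
Sum = 15+26+34+41+45 = 161.
FIFO (arrival order): #100 #107 #114 #121 #128.
#100: 0→11
#107: 11→15
#114: 15→23
#121: 23→30
#128: 30→45
Sum = 11+15+23+30+45 = 124.
Difference = 161 − 124 = 37.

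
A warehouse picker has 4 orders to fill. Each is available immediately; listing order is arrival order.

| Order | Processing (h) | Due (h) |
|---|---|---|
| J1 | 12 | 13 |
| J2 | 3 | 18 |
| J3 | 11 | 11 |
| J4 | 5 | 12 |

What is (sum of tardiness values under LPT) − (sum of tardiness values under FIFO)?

7

LPT (decreasing processing time): J1 J3 J4 J2.
J1: 0→12, due 13, tardiness 0
J3: 12→23, due 11, tardiness 12
J4: 23→28, due 12, tardiness 16
J2: 28→31, due 18, tardiness 13
Sum = 0+12+16+13 = 41.
FIFO (arrival order): J1 J2 J3 J4.
J1: 0→12, due 13, tardiness 0
J2: 12→15, due 18, tardiness 0
J3: 15→26, due 11, tardiness 15
J4: 26→31, due 12, tardiness 19
Sum = 0+0+15+19 = 34.
Difference = 41 − 34 = 7.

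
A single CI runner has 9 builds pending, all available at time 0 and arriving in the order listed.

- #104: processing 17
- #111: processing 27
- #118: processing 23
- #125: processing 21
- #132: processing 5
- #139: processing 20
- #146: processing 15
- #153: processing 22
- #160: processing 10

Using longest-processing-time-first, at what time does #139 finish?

113

LPT (decreasing processing time): #111 #118 #153 #125 #139 #104 #146 #160 #132.
#111: 0→27
#118: 27→50
#153: 50→72
#125: 72→93
#139: 93→113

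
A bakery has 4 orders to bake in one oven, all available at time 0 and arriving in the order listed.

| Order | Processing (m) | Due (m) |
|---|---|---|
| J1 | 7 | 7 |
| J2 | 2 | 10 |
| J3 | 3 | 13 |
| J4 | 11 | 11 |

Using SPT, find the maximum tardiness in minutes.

SPT (increasing processing time): J2 J3 J1 J4.
J2: 0→2, due 10, tardiness 0
J3: 2→5, due 13, tardiness 0
J1: 5→12, due 7, tardiness 5
J4: 12→23, due 11, tardiness 12
Maximum = 12.

12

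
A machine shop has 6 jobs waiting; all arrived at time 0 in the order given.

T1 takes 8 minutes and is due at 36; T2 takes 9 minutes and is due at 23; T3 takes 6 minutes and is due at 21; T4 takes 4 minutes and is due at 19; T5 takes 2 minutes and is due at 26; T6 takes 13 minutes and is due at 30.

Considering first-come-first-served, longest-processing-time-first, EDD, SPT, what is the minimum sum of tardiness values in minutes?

FIFO (arrival order): T1 T2 T3 T4 T5 T6.
T1: 0→8, due 36, tardiness 0
T2: 8→17, due 23, tardiness 0
T3: 17→23, due 21, tardiness 2
T4: 23→27, due 19, tardiness 8
T5: 27→29, due 26, tardiness 3
T6: 29→42, due 30, tardiness 12
Sum = 0+0+2+8+3+12 = 25.
LPT (decreasing processing time): T6 T2 T1 T3 T4 T5.
T6: 0→13, due 30, tardiness 0
T2: 13→22, due 23, tardiness 0
T1: 22→30, due 36, tardiness 0
T3: 30→36, due 21, tardiness 15
T4: 36→40, due 19, tardiness 21
T5: 40→42, due 26, tardiness 16
Sum = 0+0+0+15+21+16 = 52.
EDD (increasing due date): T4 T3 T2 T5 T6 T1.
T4: 0→4, due 19, tardiness 0
T3: 4→10, due 21, tardiness 0
T2: 10→19, due 23, tardiness 0
T5: 19→21, due 26, tardiness 0
T6: 21→34, due 30, tardiness 4
T1: 34→42, due 36, tardiness 6
Sum = 0+0+0+0+4+6 = 10.
SPT (increasing processing time): T5 T4 T3 T1 T2 T6.
T5: 0→2, due 26, tardiness 0
T4: 2→6, due 19, tardiness 0
T3: 6→12, due 21, tardiness 0
T1: 12→20, due 36, tardiness 0
T2: 20→29, due 23, tardiness 6
T6: 29→42, due 30, tardiness 12
Sum = 0+0+0+0+6+12 = 18.
FIFO 25, LPT 52, EDD 10, SPT 18 → minimum 10.

10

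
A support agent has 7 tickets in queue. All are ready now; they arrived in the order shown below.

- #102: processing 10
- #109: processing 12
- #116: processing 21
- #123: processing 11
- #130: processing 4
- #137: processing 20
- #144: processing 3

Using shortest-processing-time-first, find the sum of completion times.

236

SPT (increasing processing time): #144 #130 #102 #123 #109 #137 #116.
#144: 0→3
#130: 3→7
#102: 7→17
#123: 17→28
#109: 28→40
#137: 40→60
#116: 60→81
Sum = 3+7+17+28+40+60+81 = 236.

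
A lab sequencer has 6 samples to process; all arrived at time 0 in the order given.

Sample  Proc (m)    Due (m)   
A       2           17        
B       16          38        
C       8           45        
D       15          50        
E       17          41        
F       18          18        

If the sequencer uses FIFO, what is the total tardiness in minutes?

FIFO (arrival order): A B C D E F.
A: 0→2, due 17, tardiness 0
B: 2→18, due 38, tardiness 0
C: 18→26, due 45, tardiness 0
D: 26→41, due 50, tardiness 0
E: 41→58, due 41, tardiness 17
F: 58→76, due 18, tardiness 58
Sum = 0+0+0+0+17+58 = 75.

75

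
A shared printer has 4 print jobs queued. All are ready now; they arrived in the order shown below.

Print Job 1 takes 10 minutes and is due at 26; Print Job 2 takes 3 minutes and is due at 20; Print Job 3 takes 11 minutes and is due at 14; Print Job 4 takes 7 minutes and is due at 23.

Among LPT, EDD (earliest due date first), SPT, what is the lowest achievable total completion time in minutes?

64

LPT (decreasing processing time): Print Job 3 Print Job 1 Print Job 4 Print Job 2.
Print Job 3: 0→11
Print Job 1: 11→21
Print Job 4: 21→28
Print Job 2: 28→31
Sum = 11+21+28+31 = 91.
EDD (increasing due date): Print Job 3 Print Job 2 Print Job 4 Print Job 1.
Print Job 3: 0→11
Print Job 2: 11→14
Print Job 4: 14→21
Print Job 1: 21→31
Sum = 11+14+21+31 = 77.
SPT (increasing processing time): Print Job 2 Print Job 4 Print Job 1 Print Job 3.
Print Job 2: 0→3
Print Job 4: 3→10
Print Job 1: 10→20
Print Job 3: 20→31
Sum = 3+10+20+31 = 64.
LPT 91, EDD 77, SPT 64 → minimum 64.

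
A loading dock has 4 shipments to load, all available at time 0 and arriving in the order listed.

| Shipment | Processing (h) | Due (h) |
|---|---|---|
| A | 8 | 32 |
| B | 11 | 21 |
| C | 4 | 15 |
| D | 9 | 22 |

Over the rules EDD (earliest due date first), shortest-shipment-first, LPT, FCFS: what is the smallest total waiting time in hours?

EDD (increasing due date): C B D A.
C: waits 0, runs 0→4
B: waits 4, runs 4→15
D: waits 15, runs 15→24
A: waits 24, runs 24→32
Sum = 0+4+15+24 = 43.
SPT (increasing processing time): C A D B.
C: waits 0, runs 0→4
A: waits 4, runs 4→12
D: waits 12, runs 12→21
B: waits 21, runs 21→32
Sum = 0+4+12+21 = 37.
LPT (decreasing processing time): B D A C.
B: waits 0, runs 0→11
D: waits 11, runs 11→20
A: waits 20, runs 20→28
C: waits 28, runs 28→32
Sum = 0+11+20+28 = 59.
FIFO (arrival order): A B C D.
A: waits 0, runs 0→8
B: waits 8, runs 8→19
C: waits 19, runs 19→23
D: waits 23, runs 23→32
Sum = 0+8+19+23 = 50.
EDD 43, SPT 37, LPT 59, FIFO 50 → minimum 37.

37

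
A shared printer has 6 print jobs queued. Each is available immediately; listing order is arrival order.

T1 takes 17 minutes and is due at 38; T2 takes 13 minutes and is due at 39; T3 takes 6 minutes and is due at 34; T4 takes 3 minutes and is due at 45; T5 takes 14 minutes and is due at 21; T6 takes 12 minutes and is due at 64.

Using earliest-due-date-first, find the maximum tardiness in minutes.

EDD (increasing due date): T5 T3 T1 T2 T4 T6.
T5: 0→14, due 21, tardiness 0
T3: 14→20, due 34, tardiness 0
T1: 20→37, due 38, tardiness 0
T2: 37→50, due 39, tardiness 11
T4: 50→53, due 45, tardiness 8
T6: 53→65, due 64, tardiness 1
Maximum = 11.

11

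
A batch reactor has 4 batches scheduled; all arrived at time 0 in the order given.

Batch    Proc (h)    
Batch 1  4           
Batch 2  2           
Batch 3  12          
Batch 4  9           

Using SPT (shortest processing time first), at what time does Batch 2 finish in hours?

SPT (increasing processing time): Batch 2 Batch 1 Batch 4 Batch 3.
Batch 2: 0→2

2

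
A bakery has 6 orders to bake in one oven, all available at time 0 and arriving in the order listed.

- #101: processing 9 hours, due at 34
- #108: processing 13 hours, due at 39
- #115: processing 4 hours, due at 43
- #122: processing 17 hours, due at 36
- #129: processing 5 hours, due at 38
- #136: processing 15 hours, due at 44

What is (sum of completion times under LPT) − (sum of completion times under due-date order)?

LPT (decreasing processing time): #122 #136 #108 #101 #129 #115.
#122: 0→17
#136: 17→32
#108: 32→45
#101: 45→54
#129: 54→59
#115: 59→63
Sum = 17+32+45+54+59+63 = 270.
EDD (increasing due date): #101 #122 #129 #108 #115 #136.
#101: 0→9
#122: 9→26
#129: 26→31
#108: 31→44
#115: 44→48
#136: 48→63
Sum = 9+26+31+44+48+63 = 221.
Difference = 270 − 221 = 49.

49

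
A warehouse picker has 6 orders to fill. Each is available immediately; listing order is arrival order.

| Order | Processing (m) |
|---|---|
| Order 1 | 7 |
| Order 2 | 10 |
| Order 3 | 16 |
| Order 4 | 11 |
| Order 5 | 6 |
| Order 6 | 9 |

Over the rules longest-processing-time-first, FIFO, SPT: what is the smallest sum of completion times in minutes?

LPT (decreasing processing time): Order 3 Order 4 Order 2 Order 6 Order 1 Order 5.
Order 3: 0→16
Order 4: 16→27
Order 2: 27→37
Order 6: 37→46
Order 1: 46→53
Order 5: 53→59
Sum = 16+27+37+46+53+59 = 238.
FIFO (arrival order): Order 1 Order 2 Order 3 Order 4 Order 5 Order 6.
Order 1: 0→7
Order 2: 7→17
Order 3: 17→33
Order 4: 33→44
Order 5: 44→50
Order 6: 50→59
Sum = 7+17+33+44+50+59 = 210.
SPT (increasing processing time): Order 5 Order 1 Order 6 Order 2 Order 4 Order 3.
Order 5: 0→6
Order 1: 6→13
Order 6: 13→22
Order 2: 22→32
Order 4: 32→43
Order 3: 43→59
Sum = 6+13+22+32+43+59 = 175.
LPT 238, FIFO 210, SPT 175 → minimum 175.

175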